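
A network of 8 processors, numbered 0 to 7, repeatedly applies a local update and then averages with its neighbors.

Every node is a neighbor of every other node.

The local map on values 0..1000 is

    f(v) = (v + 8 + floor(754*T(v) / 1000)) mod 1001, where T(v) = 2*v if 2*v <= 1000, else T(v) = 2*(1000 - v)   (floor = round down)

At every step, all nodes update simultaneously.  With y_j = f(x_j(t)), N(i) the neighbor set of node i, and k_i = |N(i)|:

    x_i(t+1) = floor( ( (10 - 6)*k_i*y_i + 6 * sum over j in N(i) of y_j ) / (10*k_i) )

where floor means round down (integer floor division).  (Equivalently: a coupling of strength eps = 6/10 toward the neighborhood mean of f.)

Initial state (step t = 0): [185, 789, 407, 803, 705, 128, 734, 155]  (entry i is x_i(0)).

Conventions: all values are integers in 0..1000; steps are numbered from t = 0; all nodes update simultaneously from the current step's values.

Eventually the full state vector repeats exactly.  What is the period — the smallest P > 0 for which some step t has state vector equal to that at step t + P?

Simulating step by step:
t=0: [185, 789, 407, 803, 705, 128, 734, 155]
t=1: [297, 185, 157, 182, 198, 252, 193, 273]
t=2: [614, 526, 504, 524, 536, 579, 533, 596]
t=3: [224, 238, 241, 238, 236, 229, 237, 227]
t=4: [585, 596, 599, 596, 595, 589, 596, 588]
t=5: [214, 212, 212, 212, 212, 213, 212, 214]
t=6: [541, 540, 540, 540, 540, 541, 540, 541]
t=7: [240, 240, 240, 240, 240, 240, 240, 240]
t=8: [609, 609, 609, 609, 609, 609, 609, 609]
t=9: [205, 205, 205, 205, 205, 205, 205, 205]
t=10: [522, 522, 522, 522, 522, 522, 522, 522]
t=11: [249, 249, 249, 249, 249, 249, 249, 249]
t=12: [632, 632, 632, 632, 632, 632, 632, 632]
t=13: [193, 193, 193, 193, 193, 193, 193, 193]
t=14: [492, 492, 492, 492, 492, 492, 492, 492]
t=15: [240, 240, 240, 240, 240, 240, 240, 240]

Answer: 8
Key observation: The state at step 7, [240, 240, 240, 240, 240, 240, 240, 240], reappears at step 15 — and no state repeats earlier — so the cycle the system enters has period 8.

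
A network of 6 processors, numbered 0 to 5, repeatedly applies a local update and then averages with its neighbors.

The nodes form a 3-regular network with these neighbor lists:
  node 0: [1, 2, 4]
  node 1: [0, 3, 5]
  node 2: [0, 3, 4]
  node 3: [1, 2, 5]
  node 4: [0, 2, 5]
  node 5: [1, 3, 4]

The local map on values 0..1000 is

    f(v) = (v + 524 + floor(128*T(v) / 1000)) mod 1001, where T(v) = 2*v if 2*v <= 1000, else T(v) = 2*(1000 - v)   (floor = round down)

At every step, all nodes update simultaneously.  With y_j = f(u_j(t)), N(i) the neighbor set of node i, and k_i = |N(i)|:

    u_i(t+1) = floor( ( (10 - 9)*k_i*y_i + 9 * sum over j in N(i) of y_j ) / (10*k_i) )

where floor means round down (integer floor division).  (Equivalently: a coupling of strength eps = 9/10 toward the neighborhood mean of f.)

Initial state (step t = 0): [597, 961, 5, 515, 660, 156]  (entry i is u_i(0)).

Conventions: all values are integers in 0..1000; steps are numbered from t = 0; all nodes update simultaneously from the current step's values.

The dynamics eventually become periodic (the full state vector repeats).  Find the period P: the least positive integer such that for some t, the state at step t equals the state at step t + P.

Answer: 17
Key observation: The state at step 22, [493, 493, 493, 493, 493, 493], reappears at step 39 — and no state repeats earlier — so the cycle the system enters has period 17.

Derivation:
t=0: [597, 961, 5, 515, 660, 156]
t=1: [410, 380, 249, 538, 468, 349]
t=2: [287, 353, 181, 557, 561, 182]
t=3: [662, 645, 457, 760, 735, 482]
t=4: [230, 248, 291, 179, 181, 290]
t=5: [823, 817, 782, 858, 851, 789]
t=6: [386, 390, 402, 375, 376, 401]
t=7: [311, 309, 602, 119, 117, 603]
t=8: [633, 635, 699, 476, 477, 699]
t=9: [226, 225, 177, 266, 266, 177]
t=10: [803, 803, 831, 775, 775, 831]
t=11: [376, 376, 365, 386, 386, 365]
t=12: [695, 695, 401, 888, 888, 401]
t=13: [257, 257, 354, 148, 148, 354]
t=14: [841, 841, 776, 905, 905, 776]
t=15: [404, 404, 428, 380, 380, 428]
t=16: [30, 30, 15, 45, 45, 15]
t=17: [561, 561, 570, 551, 551, 570]
t=18: [195, 195, 191, 199, 199, 191]
t=19: [768, 768, 770, 765, 765, 770]
t=20: [349, 349, 348, 350, 350, 348]
t=21: [962, 962, 962, 961, 961, 962]
t=22: [493, 493, 493, 493, 493, 493]
t=23: [142, 142, 142, 142, 142, 142]
t=24: [702, 702, 702, 702, 702, 702]
t=25: [301, 301, 301, 301, 301, 301]
t=26: [902, 902, 902, 902, 902, 902]
t=27: [450, 450, 450, 450, 450, 450]
t=28: [88, 88, 88, 88, 88, 88]
t=29: [634, 634, 634, 634, 634, 634]
t=30: [250, 250, 250, 250, 250, 250]
t=31: [838, 838, 838, 838, 838, 838]
t=32: [402, 402, 402, 402, 402, 402]
t=33: [27, 27, 27, 27, 27, 27]
t=34: [557, 557, 557, 557, 557, 557]
t=35: [193, 193, 193, 193, 193, 193]
t=36: [766, 766, 766, 766, 766, 766]
t=37: [348, 348, 348, 348, 348, 348]
t=38: [961, 961, 961, 961, 961, 961]
t=39: [493, 493, 493, 493, 493, 493]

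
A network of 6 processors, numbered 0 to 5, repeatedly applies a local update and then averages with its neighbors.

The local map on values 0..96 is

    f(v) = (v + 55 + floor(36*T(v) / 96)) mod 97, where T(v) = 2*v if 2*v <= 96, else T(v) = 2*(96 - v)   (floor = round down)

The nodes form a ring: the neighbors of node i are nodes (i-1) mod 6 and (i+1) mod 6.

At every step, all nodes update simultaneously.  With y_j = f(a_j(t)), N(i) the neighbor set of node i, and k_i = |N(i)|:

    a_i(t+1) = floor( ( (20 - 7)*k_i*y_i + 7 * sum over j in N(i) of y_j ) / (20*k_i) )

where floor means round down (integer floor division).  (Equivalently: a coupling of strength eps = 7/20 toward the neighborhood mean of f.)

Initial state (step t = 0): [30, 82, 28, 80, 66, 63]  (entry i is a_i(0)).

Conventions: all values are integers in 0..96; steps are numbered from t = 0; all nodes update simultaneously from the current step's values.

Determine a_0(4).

Answer: a_0(4) = 24

Derivation:
t=0: [30, 82, 28, 80, 66, 63]
t=1: [23, 35, 22, 41, 46, 39]
t=2: [69, 45, 68, 41, 34, 40]
t=3: [41, 39, 41, 30, 21, 29]
t=4: [24, 27, 25, 27, 62, 26]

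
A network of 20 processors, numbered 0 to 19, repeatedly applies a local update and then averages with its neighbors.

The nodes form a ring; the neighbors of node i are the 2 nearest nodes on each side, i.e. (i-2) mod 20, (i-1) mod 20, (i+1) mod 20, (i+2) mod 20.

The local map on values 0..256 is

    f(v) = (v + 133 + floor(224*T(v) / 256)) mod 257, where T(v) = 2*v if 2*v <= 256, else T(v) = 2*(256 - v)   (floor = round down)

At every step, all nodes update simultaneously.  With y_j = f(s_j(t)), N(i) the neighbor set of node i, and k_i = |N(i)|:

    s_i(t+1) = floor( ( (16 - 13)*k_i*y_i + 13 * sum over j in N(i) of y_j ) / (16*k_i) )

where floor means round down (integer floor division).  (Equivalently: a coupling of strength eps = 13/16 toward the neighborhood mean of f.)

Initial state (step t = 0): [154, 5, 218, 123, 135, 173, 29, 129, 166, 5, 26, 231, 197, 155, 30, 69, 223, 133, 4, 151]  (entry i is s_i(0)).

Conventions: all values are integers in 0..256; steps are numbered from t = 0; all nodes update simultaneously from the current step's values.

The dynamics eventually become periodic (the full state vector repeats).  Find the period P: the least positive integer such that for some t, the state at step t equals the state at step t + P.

Simulating step by step:
t=0: [154, 5, 218, 123, 135, 173, 29, 129, 166, 5, 26, 231, 197, 155, 30, 69, 223, 133, 4, 151]
t=1: [173, 188, 190, 186, 200, 214, 210, 195, 197, 185, 174, 177, 190, 161, 163, 175, 160, 158, 189, 186]
t=2: [184, 185, 183, 176, 173, 172, 171, 173, 179, 184, 185, 190, 194, 193, 196, 201, 196, 193, 193, 189]
t=3: [183, 186, 188, 190, 192, 193, 193, 191, 189, 187, 183, 181, 180, 177, 176, 177, 177, 177, 180, 182]
t=4: [185, 184, 182, 181, 180, 179, 180, 180, 182, 183, 185, 187, 189, 190, 190, 191, 190, 189, 188, 187]
t=5: [184, 185, 187, 187, 188, 188, 188, 187, 187, 186, 184, 183, 182, 181, 181, 181, 181, 181, 182, 183]
t=6: [185, 184, 184, 183, 183, 183, 183, 183, 183, 184, 185, 186, 187, 187, 187, 188, 187, 187, 187, 186]
t=7: [184, 185, 185, 186, 186, 186, 186, 186, 185, 185, 184, 184, 183, 183, 183, 183, 183, 183, 183, 184]
t=8: [185, 185, 184, 184, 184, 184, 184, 184, 184, 185, 185, 185, 186, 186, 186, 186, 186, 186, 186, 185]
t=9: [185, 185, 185, 185, 186, 186, 186, 185, 185, 185, 185, 184, 184, 184, 184, 184, 184, 184, 184, 184]
t=10: [185, 185, 184, 184, 184, 184, 184, 184, 184, 185, 185, 185, 185, 186, 186, 186, 186, 186, 185, 185]
t=11: [185, 185, 185, 185, 186, 186, 186, 185, 185, 185, 185, 184, 184, 184, 184, 184, 184, 184, 184, 184]

Answer: 2
Key observation: The state at step 9, [185, 185, 185, 185, 186, 186, 186, 185, 185, 185, 185, 184, 184, 184, 184, 184, 184, 184, 184, 184], reappears at step 11 — and no state repeats earlier — so the cycle the system enters has period 2.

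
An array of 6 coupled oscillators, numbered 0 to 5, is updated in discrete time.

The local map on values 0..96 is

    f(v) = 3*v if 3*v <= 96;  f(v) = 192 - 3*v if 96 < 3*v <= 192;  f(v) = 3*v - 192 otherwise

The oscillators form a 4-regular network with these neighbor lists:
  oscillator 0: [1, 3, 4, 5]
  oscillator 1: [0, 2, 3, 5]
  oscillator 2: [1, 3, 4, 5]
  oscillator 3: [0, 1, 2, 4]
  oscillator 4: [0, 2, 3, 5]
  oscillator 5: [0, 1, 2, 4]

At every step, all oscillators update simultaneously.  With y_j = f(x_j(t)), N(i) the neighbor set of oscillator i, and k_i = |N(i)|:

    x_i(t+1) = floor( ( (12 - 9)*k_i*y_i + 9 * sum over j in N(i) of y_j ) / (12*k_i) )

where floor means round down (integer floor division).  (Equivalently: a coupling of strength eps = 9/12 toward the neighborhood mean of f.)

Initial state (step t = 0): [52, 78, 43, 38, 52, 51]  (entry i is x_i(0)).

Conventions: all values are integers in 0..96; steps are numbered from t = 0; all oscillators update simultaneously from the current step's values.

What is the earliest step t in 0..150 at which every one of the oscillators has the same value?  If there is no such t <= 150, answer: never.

Simulating step by step:
t=0: [52, 78, 43, 38, 52, 51]  (not all equal)
t=1: [45, 51, 52, 52, 49, 42]  (not all equal)
t=2: [49, 46, 43, 42, 47, 49]  (not all equal)
t=3: [51, 54, 56, 56, 53, 51]  (not all equal)
t=4: [33, 31, 29, 29, 31, 33]  (not all equal)
t=5: [91, 90, 90, 90, 90, 91]  (not all equal)
t=6: [79, 79, 78, 78, 79, 79]  (not all equal)
t=7: [44, 43, 43, 43, 43, 44]  (not all equal)
t=8: [61, 61, 62, 62, 61, 61]  (not all equal)
t=9: [8, 7, 7, 7, 7, 8]  (not all equal)
t=10: [22, 22, 21, 21, 22, 22]  (not all equal)
t=11: [65, 64, 64, 64, 64, 65]  (not all equal)
t=12: [1, 1, 0, 0, 1, 1]  (not all equal)
t=13: [2, 1, 1, 1, 1, 2]  (not all equal)
t=14: [4, 4, 3, 3, 4, 4]  (not all equal)
t=15: [11, 10, 10, 10, 10, 11]  (not all equal)
t=16: [31, 31, 30, 30, 31, 31]  (not all equal)
t=17: [92, 91, 91, 91, 91, 92]  (not all equal)
t=18: [82, 82, 81, 81, 82, 82]  (not all equal)
t=19: [53, 52, 52, 52, 52, 53]  (not all equal)
t=20: [34, 34, 35, 35, 34, 34]  (not all equal)
t=21: [89, 88, 88, 88, 88, 89]  (not all equal)
t=22: [73, 73, 72, 72, 73, 73]  (not all equal)
t=23: [26, 25, 25, 25, 25, 26]  (not all equal)
t=24: [76, 76, 75, 75, 76, 76]  (not all equal)
t=25: [35, 34, 34, 34, 34, 35]  (not all equal)
t=26: [88, 88, 89, 89, 88, 88]  (not all equal)
t=27: [72, 73, 73, 73, 73, 72]  (not all equal)
t=28: [25, 25, 26, 26, 25, 25]  (not all equal)
t=29: [75, 76, 76, 76, 76, 75]  (not all equal)
t=30: [34, 34, 35, 35, 34, 34]  (not all equal)

Answer: never
Key observation: The state at step 20 reappears at step 30 — the system is in a cycle of period 10 from step 20 on.  No step 0..30 is synchronized, and the cycle repeats forever, so no step up to 150 (or ever) has all oscillators equal.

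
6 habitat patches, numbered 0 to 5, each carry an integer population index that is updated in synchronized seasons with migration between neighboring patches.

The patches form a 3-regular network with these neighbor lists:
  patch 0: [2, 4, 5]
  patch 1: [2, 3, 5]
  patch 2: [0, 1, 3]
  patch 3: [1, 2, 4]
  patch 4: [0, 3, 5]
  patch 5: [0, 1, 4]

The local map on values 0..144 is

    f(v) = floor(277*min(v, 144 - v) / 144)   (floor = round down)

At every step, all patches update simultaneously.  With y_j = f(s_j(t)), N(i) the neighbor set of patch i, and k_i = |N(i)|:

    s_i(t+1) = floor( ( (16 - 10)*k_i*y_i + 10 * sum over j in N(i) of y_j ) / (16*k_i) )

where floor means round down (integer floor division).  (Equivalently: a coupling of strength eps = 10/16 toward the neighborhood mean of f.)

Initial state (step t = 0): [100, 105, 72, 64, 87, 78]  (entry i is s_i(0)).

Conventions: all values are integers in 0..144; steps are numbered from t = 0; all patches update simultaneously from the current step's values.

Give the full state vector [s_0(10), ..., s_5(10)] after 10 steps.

Simulating step by step:
t=0: [100, 105, 72, 64, 87, 78]
t=1: [109, 108, 110, 113, 110, 103]
t=2: [68, 67, 65, 63, 66, 71]
t=3: [129, 127, 125, 124, 127, 131]
t=4: [29, 32, 33, 35, 30, 28]
t=5: [56, 61, 61, 62, 57, 55]
t=6: [109, 114, 115, 116, 109, 108]
t=7: [64, 58, 57, 57, 64, 65]
t=8: [120, 113, 112, 112, 120, 121]
t=9: [48, 56, 57, 57, 48, 47]
t=10: [95, 104, 105, 105, 95, 94]

Answer: [95, 104, 105, 105, 95, 94]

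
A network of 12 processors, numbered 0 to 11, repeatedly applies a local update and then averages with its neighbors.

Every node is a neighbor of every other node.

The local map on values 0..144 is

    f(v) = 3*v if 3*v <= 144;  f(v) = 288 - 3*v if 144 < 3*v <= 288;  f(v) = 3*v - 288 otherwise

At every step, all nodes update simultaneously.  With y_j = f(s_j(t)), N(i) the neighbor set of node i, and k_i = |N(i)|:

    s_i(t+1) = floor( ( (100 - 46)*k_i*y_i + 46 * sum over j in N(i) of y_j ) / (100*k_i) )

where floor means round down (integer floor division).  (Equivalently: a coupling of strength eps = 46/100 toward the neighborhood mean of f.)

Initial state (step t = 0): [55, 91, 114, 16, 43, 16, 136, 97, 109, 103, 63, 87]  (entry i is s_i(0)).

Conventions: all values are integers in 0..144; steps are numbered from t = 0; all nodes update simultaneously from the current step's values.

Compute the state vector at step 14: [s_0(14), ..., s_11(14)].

Simulating step by step:
t=0: [55, 91, 114, 16, 43, 16, 136, 97, 109, 103, 63, 87]
t=1: [91, 37, 57, 54, 94, 54, 90, 31, 49, 40, 79, 43]
t=2: [51, 99, 102, 106, 47, 106, 53, 90, 114, 103, 69, 108]
t=3: [96, 33, 38, 44, 99, 44, 93, 38, 56, 39, 69, 47]
t=4: [44, 93, 101, 110, 49, 110, 49, 101, 104, 102, 85, 114]
t=5: [93, 32, 35, 48, 98, 48, 98, 35, 39, 36, 44, 54]
t=6: [50, 93, 98, 117, 48, 117, 48, 98, 104, 99, 111, 108]
t=7: [97, 33, 31, 60, 100, 60, 100, 31, 40, 33, 51, 46]
t=8: [44, 91, 88, 96, 48, 96, 48, 88, 102, 91, 109, 111]
t=9: [90, 32, 37, 25, 96, 25, 96, 37, 34, 32, 44, 47]
t=10: [48, 87, 95, 77, 40, 77, 40, 95, 90, 87, 105, 110]
t=11: [98, 40, 28, 55, 86, 55, 86, 28, 35, 40, 40, 47]
t=12: [48, 105, 87, 106, 60, 106, 60, 87, 97, 105, 105, 115]
t=13: [97, 39, 39, 40, 79, 40, 79, 39, 27, 39, 39, 54]
t=14: [49, 105, 105, 107, 72, 107, 72, 105, 87, 105, 105, 110]

Answer: [49, 105, 105, 107, 72, 107, 72, 105, 87, 105, 105, 110]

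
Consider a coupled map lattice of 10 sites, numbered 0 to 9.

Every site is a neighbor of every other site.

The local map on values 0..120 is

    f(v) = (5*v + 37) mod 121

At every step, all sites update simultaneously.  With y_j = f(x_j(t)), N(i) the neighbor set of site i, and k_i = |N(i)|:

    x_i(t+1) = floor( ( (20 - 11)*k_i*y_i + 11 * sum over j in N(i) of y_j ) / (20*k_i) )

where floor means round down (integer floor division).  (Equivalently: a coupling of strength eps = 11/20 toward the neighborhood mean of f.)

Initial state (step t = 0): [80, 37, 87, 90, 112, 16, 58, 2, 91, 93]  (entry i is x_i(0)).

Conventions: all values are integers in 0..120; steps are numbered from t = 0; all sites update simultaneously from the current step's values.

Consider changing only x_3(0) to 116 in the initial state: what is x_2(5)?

Simulating step by step:
t=0: [80, 37, 87, 116, 112, 16, 58, 2, 91, 93]
t=1: [70, 81, 84, 46, 85, 87, 74, 60, 44, 48]
t=2: [47, 68, 74, 47, 76, 80, 54, 74, 43, 51]
t=3: [37, 30, 42, 37, 46, 54, 50, 42, 29, 44]
t=4: [69, 55, 31, 69, 39, 55, 47, 31, 53, 35]
t=5: [44, 64, 65, 44, 80, 64, 49, 65, 60, 72]

Answer: x_2(5) = 65
Key observation: This trace re-runs the system from the modified initial state.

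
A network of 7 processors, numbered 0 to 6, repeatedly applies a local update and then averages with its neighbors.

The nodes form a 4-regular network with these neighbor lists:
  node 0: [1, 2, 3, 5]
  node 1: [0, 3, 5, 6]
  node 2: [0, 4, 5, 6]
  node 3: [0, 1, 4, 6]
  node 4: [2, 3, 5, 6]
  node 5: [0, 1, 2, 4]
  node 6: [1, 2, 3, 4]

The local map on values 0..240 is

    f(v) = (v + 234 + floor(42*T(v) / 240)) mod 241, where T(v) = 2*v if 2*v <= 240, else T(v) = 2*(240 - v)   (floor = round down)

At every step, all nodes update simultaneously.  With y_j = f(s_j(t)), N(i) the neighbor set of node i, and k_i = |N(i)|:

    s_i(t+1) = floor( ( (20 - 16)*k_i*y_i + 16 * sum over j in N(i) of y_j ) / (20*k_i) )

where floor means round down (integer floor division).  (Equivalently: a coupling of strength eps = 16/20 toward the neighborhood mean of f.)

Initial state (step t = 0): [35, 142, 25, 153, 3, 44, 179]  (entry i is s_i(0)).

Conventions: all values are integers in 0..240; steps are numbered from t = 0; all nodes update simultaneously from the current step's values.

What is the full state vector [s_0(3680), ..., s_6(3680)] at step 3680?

Answer: [218, 218, 218, 218, 218, 218, 218]
Key observation: The state at step 11, [218, 218, 218, 218, 218, 218, 218], reappears at step 12: the system is in a cycle of period 1 from step 11 on.  Therefore the state at step 3680 equals the state at step 11 + ((3680 - 11) mod 1) = 11, which is [218, 218, 218, 218, 218, 218, 218].

Derivation:
t=0: [35, 142, 25, 153, 3, 44, 179]
t=1: [92, 126, 109, 163, 137, 105, 160]
t=2: [146, 154, 147, 160, 160, 143, 165]
t=3: [174, 176, 175, 178, 177, 174, 179]
t=4: [190, 191, 191, 191, 191, 190, 191]
t=5: [200, 200, 200, 200, 200, 200, 201]
t=6: [207, 207, 207, 207, 207, 207, 207]
t=7: [211, 211, 211, 211, 211, 211, 211]
t=8: [214, 214, 214, 214, 214, 214, 214]
t=9: [216, 216, 216, 216, 216, 216, 216]
t=10: [217, 217, 217, 217, 217, 217, 217]
t=11: [218, 218, 218, 218, 218, 218, 218]
t=12: [218, 218, 218, 218, 218, 218, 218]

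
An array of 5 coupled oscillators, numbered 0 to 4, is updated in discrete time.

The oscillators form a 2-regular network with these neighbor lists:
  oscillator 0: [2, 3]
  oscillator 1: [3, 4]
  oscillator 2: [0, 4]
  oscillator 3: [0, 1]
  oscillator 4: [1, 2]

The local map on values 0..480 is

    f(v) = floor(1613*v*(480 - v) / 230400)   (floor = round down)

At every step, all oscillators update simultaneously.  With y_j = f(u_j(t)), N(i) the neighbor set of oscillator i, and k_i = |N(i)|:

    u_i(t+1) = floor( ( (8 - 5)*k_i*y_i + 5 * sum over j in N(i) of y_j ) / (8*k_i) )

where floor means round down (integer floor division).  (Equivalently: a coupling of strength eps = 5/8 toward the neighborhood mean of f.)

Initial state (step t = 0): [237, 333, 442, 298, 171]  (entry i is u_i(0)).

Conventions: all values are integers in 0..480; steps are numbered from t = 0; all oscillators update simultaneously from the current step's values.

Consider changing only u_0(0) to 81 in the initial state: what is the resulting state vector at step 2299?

Simulating step by step:
t=0: [81, 333, 442, 298, 171]
t=1: [239, 362, 229, 319, 281]
t=2: [388, 346, 398, 354, 365]
t=3: [262, 310, 254, 296, 282]
t=4: [394, 378, 396, 382, 386]
t=5: [243, 262, 240, 256, 251]
t=6: [402, 400, 402, 401, 401]
t=7: [219, 222, 219, 221, 221]
t=8: [400, 400, 400, 400, 400]
t=9: [224, 224, 224, 224, 224]
t=10: [401, 401, 401, 401, 401]
t=11: [221, 221, 221, 221, 221]
t=12: [400, 400, 400, 400, 400]

Answer: [221, 221, 221, 221, 221]
Key observation: The state at step 8, [400, 400, 400, 400, 400], reappears at step 12: the system is in a cycle of period 4 from step 8 on.  Therefore the state at step 2299 equals the state at step 8 + ((2299 - 8) mod 4) = 11, which is [221, 221, 221, 221, 221].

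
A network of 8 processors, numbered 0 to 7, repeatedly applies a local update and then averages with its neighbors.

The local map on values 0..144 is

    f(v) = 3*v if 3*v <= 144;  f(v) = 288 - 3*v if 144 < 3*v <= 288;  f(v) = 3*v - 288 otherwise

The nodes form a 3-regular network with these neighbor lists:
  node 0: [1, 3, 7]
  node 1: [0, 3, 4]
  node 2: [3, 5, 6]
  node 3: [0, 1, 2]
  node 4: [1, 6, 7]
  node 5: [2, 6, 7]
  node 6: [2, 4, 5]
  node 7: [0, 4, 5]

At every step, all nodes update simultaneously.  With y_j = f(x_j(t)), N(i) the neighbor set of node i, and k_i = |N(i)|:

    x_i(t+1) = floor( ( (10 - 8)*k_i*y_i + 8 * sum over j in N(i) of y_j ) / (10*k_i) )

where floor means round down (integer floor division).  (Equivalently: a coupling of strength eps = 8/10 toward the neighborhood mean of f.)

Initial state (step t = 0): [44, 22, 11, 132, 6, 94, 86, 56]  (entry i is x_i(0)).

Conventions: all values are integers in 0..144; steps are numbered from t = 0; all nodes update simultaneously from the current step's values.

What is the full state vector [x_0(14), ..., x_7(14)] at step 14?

Answer: [41, 39, 80, 44, 84, 113, 113, 88]

Derivation:
t=0: [44, 22, 11, 132, 6, 94, 86, 56]
t=1: [104, 82, 45, 83, 61, 50, 21, 65]
t=2: [51, 53, 91, 61, 73, 105, 113, 89]
t=3: [95, 108, 51, 95, 67, 28, 39, 65]
t=4: [35, 32, 81, 47, 83, 108, 105, 65]
t=5: [109, 95, 63, 93, 65, 51, 37, 66]
t=6: [35, 38, 87, 39, 73, 107, 109, 89]
t=7: [88, 100, 55, 89, 60, 29, 42, 59]
t=8: [43, 43, 87, 46, 88, 113, 110, 80]
t=9: [109, 103, 67, 103, 63, 41, 35, 64]
t=10: [44, 46, 83, 43, 79, 101, 103, 88]
t=11: [104, 110, 51, 108, 59, 25, 32, 57]
t=12: [56, 54, 82, 60, 90, 107, 104, 79]
t=13: [100, 90, 52, 98, 57, 37, 29, 55]
t=14: [41, 39, 80, 44, 84, 113, 113, 88]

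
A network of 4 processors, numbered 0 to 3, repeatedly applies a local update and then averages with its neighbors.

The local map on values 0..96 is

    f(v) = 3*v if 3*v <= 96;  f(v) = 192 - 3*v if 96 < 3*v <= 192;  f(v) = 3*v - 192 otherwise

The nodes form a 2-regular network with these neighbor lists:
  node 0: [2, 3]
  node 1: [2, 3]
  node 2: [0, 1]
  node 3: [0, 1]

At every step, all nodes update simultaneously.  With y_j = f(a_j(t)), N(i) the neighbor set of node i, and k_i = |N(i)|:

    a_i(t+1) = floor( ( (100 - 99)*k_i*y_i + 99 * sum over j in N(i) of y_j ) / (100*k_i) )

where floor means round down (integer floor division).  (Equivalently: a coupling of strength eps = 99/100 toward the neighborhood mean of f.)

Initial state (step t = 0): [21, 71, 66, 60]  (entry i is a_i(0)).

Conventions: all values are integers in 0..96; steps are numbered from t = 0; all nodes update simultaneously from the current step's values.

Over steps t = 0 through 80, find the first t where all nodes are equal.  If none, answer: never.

Simulating step by step:
t=0: [21, 71, 66, 60]  (not all equal)
t=1: [9, 9, 41, 41]  (not all equal)
t=2: [68, 68, 27, 27]  (not all equal)
t=3: [80, 80, 12, 12]  (not all equal)
t=4: [36, 36, 47, 47]  (not all equal)
t=5: [51, 51, 83, 83]  (not all equal)
t=6: [56, 56, 39, 39]  (not all equal)
t=7: [74, 74, 24, 24]  (not all equal)
t=8: [71, 71, 30, 30]  (not all equal)
t=9: [89, 89, 21, 21]  (not all equal)
t=10: [63, 63, 74, 74]  (not all equal)
t=11: [29, 29, 3, 3]  (not all equal)
t=12: [9, 9, 86, 86]  (not all equal)
t=13: [65, 65, 27, 27]  (not all equal)
t=14: [80, 80, 3, 3]  (not all equal)
t=15: [9, 9, 47, 47]  (not all equal)
t=16: [50, 50, 27, 27]  (not all equal)
t=17: [80, 80, 42, 42]  (not all equal)
t=18: [65, 65, 48, 48]  (not all equal)
t=19: [47, 47, 3, 3]  (not all equal)
t=20: [9, 9, 50, 50]  (not all equal)
t=21: [41, 41, 27, 27]  (not all equal)
t=22: [80, 80, 69, 69]  (not all equal)
t=23: [15, 15, 47, 47]  (not all equal)
t=24: [50, 50, 45, 45]  (not all equal)
t=25: [56, 56, 42, 42]  (not all equal)
t=26: [65, 65, 24, 24]  (not all equal)
t=27: [71, 71, 3, 3]  (not all equal)
t=28: [9, 9, 20, 20]  (not all equal)
t=29: [59, 59, 27, 27]  (not all equal)
t=30: [80, 80, 15, 15]  (not all equal)
t=31: [45, 45, 47, 47]  (not all equal)
t=32: [51, 51, 56, 56]  (not all equal)
t=33: [24, 24, 38, 38]  (not all equal)
t=34: [77, 77, 72, 72]  (not all equal)
t=35: [24, 24, 38, 38]  (not all equal)

Answer: never
Key observation: The state at step 33 reappears at step 35 — the system is in a cycle of period 2 from step 33 on.  No step 0..35 is synchronized, and the cycle repeats forever, so no step up to 80 (or ever) has all nodes equal.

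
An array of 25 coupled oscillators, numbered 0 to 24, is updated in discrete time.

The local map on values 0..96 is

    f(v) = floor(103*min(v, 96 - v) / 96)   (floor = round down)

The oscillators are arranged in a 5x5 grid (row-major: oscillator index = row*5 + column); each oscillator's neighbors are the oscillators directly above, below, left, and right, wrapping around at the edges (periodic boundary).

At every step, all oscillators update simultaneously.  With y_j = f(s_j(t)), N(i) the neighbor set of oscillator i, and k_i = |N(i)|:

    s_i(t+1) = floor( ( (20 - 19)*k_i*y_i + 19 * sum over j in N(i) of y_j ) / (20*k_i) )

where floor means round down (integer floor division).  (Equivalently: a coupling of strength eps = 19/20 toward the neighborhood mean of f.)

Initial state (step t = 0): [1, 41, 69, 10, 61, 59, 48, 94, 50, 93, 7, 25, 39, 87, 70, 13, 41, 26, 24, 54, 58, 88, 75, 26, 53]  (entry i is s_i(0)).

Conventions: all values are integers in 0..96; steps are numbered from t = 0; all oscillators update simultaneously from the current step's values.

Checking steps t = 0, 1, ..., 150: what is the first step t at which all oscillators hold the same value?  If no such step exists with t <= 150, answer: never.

Simulating step by step:
t=0: [1, 41, 69, 10, 61, 59, 48, 94, 50, 93, 7, 25, 39, 87, 70, 13, 41, 26, 24, 54, 58, 88, 75, 26, 53]  (not all equal)
t=1: [37, 23, 19, 33, 16, 16, 28, 40, 8, 36, 25, 35, 17, 34, 16, 32, 19, 32, 26, 28, 18, 35, 22, 25, 37]  (not all equal)
t=2: [20, 31, 30, 18, 36, 32, 30, 20, 36, 15, 26, 24, 36, 18, 31, 24, 34, 22, 31, 29, 36, 22, 28, 30, 23]  (not all equal)
t=3: [35, 27, 26, 34, 20, 24, 28, 34, 19, 34, 29, 32, 22, 34, 23, 32, 24, 33, 26, 28, 23, 33, 27, 26, 34]  (not all equal)
t=4: [25, 32, 31, 24, 35, 33, 30, 25, 35, 23, 29, 27, 34, 24, 32, 27, 34, 26, 31, 30, 34, 26, 30, 31, 26]  (not all equal)
t=5: [35, 29, 29, 34, 26, 28, 30, 34, 25, 35, 31, 33, 26, 34, 28, 33, 27, 33, 29, 30, 27, 34, 30, 29, 34]  (not all equal)
t=6: [29, 33, 33, 29, 36, 34, 32, 29, 35, 28, 32, 30, 35, 28, 34, 30, 34, 29, 33, 32, 35, 30, 33, 33, 29]  (not all equal)
t=7: [36, 33, 33, 35, 31, 32, 33, 35, 30, 36, 34, 35, 31, 35, 32, 35, 31, 35, 32, 33, 31, 35, 33, 33, 35]  (not all equal)
t=8: [33, 36, 35, 33, 37, 36, 35, 33, 36, 33, 35, 34, 36, 33, 36, 34, 36, 33, 35, 35, 37, 34, 35, 35, 34]  (not all equal)
t=9: [38, 36, 36, 37, 35, 36, 36, 37, 35, 38, 37, 37, 35, 37, 36, 37, 35, 37, 36, 36, 35, 37, 36, 36, 37]  (not all equal)
t=10: [37, 38, 38, 37, 39, 39, 38, 37, 39, 37, 38, 37, 38, 37, 38, 37, 38, 37, 38, 38, 39, 37, 38, 38, 37]  (not all equal)
t=11: [40, 39, 39, 40, 39, 39, 39, 40, 39, 40, 39, 39, 39, 40, 39, 40, 39, 39, 39, 39, 39, 40, 39, 39, 40]  (not all equal)
t=12: [41, 41, 41, 41, 41, 41, 41, 41, 41, 41, 41, 41, 41, 41, 41, 41, 41, 41, 41, 41, 41, 41, 41, 41, 41]  (all equal)

Answer: 12
Key observation: Synchronization is absorbing here: once all oscillators are equal they stay equal, and step 12 is the first all-equal step.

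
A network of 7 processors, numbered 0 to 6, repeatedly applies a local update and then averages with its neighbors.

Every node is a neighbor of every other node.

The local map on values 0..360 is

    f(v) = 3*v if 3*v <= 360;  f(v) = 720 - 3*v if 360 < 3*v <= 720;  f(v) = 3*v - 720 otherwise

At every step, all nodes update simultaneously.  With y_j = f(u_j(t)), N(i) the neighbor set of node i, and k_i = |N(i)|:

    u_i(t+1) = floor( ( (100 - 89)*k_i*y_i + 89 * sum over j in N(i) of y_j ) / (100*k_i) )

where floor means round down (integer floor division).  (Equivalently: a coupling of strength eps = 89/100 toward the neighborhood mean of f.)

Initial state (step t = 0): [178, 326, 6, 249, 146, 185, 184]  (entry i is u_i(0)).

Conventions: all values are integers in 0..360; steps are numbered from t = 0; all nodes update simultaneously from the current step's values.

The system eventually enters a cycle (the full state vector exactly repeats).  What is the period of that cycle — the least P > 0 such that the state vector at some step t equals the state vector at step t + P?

Simulating step by step:
t=0: [178, 326, 6, 249, 146, 185, 184]
t=1: [156, 153, 163, 162, 152, 157, 157]
t=2: [248, 248, 249, 249, 247, 248, 248]
t=3: [24, 24, 24, 24, 24, 24, 24]
t=4: [72, 72, 72, 72, 72, 72, 72]
t=5: [216, 216, 216, 216, 216, 216, 216]
t=6: [72, 72, 72, 72, 72, 72, 72]

Answer: 2
Key observation: The state at step 4, [72, 72, 72, 72, 72, 72, 72], reappears at step 6 — and no state repeats earlier — so the cycle the system enters has period 2.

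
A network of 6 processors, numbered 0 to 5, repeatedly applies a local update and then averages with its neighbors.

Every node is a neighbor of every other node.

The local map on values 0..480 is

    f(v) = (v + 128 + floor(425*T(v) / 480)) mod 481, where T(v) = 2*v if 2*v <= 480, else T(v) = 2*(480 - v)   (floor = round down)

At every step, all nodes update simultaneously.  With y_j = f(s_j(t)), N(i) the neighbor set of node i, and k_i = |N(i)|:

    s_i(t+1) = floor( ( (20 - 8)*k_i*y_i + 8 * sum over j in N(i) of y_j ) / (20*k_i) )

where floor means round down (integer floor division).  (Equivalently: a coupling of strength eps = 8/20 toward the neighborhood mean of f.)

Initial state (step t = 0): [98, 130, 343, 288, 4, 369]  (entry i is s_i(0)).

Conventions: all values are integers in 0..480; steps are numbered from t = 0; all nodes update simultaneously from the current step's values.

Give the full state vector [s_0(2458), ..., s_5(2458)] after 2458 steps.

Answer: [281, 281, 281, 281, 281, 281]
Key observation: The state at step 8, [281, 281, 281, 281, 281, 281], reappears at step 10: the system is in a cycle of period 2 from step 8 on.  Therefore the state at step 2458 equals the state at step 8 + ((2458 - 8) mod 2) = 8, which is [281, 281, 281, 281, 281, 281].

Derivation:
t=0: [98, 130, 343, 288, 4, 369]
t=1: [308, 104, 221, 244, 173, 211]
t=2: [262, 344, 262, 288, 193, 248]
t=3: [279, 246, 279, 269, 220, 285]
t=4: [281, 294, 281, 285, 268, 279]
t=5: [279, 274, 279, 278, 285, 280]
t=6: [281, 283, 281, 281, 279, 281]
t=7: [279, 278, 279, 279, 280, 279]
t=8: [281, 281, 281, 281, 281, 281]
t=9: [280, 280, 280, 280, 280, 280]
t=10: [281, 281, 281, 281, 281, 281]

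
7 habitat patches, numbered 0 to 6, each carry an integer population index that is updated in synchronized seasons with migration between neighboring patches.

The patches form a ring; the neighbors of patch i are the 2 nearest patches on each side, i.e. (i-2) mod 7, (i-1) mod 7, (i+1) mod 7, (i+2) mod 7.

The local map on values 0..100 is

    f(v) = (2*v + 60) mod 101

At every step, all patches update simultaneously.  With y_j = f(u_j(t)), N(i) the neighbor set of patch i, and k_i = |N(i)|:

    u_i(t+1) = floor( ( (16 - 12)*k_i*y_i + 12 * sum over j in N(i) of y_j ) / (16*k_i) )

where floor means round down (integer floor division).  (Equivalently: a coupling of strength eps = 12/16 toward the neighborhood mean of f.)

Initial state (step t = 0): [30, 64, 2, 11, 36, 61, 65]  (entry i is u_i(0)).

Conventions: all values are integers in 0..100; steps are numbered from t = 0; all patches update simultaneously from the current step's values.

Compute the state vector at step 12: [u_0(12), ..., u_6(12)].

Answer: [62, 62, 62, 62, 62, 62, 62]

Derivation:
t=0: [30, 64, 2, 11, 36, 61, 65]
t=1: [64, 69, 57, 69, 67, 61, 63]
t=2: [84, 88, 88, 88, 86, 88, 88]
t=3: [32, 32, 31, 33, 33, 31, 31]
t=4: [21, 22, 23, 23, 22, 22, 22]
t=5: [2, 3, 3, 3, 3, 3, 2]
t=6: [65, 65, 65, 66, 65, 65, 65]
t=7: [89, 89, 89, 89, 89, 89, 89]
t=8: [36, 36, 36, 36, 36, 36, 36]
t=9: [31, 31, 31, 31, 31, 31, 31]
t=10: [21, 21, 21, 21, 21, 21, 21]
t=11: [1, 1, 1, 1, 1, 1, 1]
t=12: [62, 62, 62, 62, 62, 62, 62]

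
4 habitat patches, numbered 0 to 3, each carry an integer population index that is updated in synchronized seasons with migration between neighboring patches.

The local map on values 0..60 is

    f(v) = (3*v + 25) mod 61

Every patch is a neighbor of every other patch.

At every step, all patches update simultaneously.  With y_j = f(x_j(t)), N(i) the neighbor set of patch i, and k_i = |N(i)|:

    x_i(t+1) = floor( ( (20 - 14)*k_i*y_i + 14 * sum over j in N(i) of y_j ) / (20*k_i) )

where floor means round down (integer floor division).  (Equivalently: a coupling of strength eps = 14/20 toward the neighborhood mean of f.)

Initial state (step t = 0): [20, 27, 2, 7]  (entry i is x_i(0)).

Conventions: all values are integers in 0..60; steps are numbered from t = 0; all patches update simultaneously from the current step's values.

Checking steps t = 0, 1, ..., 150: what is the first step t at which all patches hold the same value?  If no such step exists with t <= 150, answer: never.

Simulating step by step:
t=0: [20, 27, 2, 7]  (not all equal)
t=1: [35, 37, 36, 37]  (not all equal)
t=2: [11, 11, 11, 11]  (all equal)

Answer: 2
Key observation: Synchronization is absorbing here: once all patches are equal they stay equal, and step 2 is the first all-equal step.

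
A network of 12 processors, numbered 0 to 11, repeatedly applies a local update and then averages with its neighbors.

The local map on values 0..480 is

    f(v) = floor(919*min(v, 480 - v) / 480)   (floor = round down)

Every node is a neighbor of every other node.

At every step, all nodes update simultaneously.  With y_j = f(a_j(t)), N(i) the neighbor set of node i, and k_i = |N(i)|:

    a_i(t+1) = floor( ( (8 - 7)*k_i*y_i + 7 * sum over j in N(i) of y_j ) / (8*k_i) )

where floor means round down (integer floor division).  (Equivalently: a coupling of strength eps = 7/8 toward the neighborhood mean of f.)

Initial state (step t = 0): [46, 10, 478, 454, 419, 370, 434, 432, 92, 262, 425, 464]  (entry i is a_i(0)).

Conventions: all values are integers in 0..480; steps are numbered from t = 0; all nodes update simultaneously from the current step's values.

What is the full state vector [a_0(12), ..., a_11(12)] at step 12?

Simulating step by step:
t=0: [46, 10, 478, 454, 419, 370, 434, 432, 92, 262, 425, 464]
t=1: [114, 111, 110, 112, 116, 120, 114, 114, 118, 129, 115, 112]
t=2: [220, 220, 220, 220, 220, 220, 220, 220, 220, 221, 220, 220]
t=3: [421, 421, 421, 421, 421, 421, 421, 421, 421, 421, 421, 421]
t=4: [112, 112, 112, 112, 112, 112, 112, 112, 112, 112, 112, 112]
t=5: [214, 214, 214, 214, 214, 214, 214, 214, 214, 214, 214, 214]
t=6: [409, 409, 409, 409, 409, 409, 409, 409, 409, 409, 409, 409]
t=7: [135, 135, 135, 135, 135, 135, 135, 135, 135, 135, 135, 135]
t=8: [258, 258, 258, 258, 258, 258, 258, 258, 258, 258, 258, 258]
t=9: [425, 425, 425, 425, 425, 425, 425, 425, 425, 425, 425, 425]
t=10: [105, 105, 105, 105, 105, 105, 105, 105, 105, 105, 105, 105]
t=11: [201, 201, 201, 201, 201, 201, 201, 201, 201, 201, 201, 201]
t=12: [384, 384, 384, 384, 384, 384, 384, 384, 384, 384, 384, 384]

Answer: [384, 384, 384, 384, 384, 384, 384, 384, 384, 384, 384, 384]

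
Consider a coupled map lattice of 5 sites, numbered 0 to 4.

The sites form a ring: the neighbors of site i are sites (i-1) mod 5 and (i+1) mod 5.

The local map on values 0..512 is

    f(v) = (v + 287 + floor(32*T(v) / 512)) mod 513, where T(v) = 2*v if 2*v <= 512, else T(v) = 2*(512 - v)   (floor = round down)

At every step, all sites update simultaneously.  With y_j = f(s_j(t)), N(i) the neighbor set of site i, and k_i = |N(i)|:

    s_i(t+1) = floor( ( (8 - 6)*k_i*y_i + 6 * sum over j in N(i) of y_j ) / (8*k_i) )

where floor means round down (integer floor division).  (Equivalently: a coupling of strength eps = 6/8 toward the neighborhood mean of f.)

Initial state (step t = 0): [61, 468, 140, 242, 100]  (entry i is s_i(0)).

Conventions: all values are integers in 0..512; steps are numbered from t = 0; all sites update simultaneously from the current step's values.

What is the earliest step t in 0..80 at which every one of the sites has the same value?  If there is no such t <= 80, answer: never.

Simulating step by step:
t=0: [61, 468, 140, 242, 100]  (not all equal)
t=1: [331, 361, 220, 327, 250]  (not all equal)
t=2: [109, 93, 109, 59, 107]  (not all equal)
t=3: [401, 404, 381, 394, 387]  (not all equal)
t=4: [184, 182, 182, 175, 182]  (not all equal)
t=5: [491, 492, 488, 489, 489]  (not all equal)
t=6: [266, 266, 266, 265, 265]  (not all equal)
t=7: [69, 70, 69, 69, 69]  (not all equal)
t=8: [364, 364, 364, 364, 364]  (all equal)

Answer: 8
Key observation: Synchronization is absorbing here: once all sites are equal they stay equal, and step 8 is the first all-equal step.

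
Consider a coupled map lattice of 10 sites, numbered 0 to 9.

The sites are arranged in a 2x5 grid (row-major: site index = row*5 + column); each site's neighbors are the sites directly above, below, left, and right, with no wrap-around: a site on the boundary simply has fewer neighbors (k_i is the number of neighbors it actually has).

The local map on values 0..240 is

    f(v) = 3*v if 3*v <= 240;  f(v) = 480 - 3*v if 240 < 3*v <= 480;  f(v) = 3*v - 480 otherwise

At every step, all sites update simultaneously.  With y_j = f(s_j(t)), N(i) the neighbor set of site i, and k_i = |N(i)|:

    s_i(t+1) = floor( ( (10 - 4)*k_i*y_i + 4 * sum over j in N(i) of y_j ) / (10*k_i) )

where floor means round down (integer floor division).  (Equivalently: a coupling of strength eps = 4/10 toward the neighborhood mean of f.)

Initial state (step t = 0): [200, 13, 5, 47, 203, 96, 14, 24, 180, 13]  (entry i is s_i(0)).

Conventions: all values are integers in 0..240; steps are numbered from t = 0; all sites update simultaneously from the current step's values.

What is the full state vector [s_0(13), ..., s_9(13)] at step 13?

Simulating step by step:
t=0: [200, 13, 5, 47, 203, 96, 14, 24, 180, 13]
t=1: [118, 47, 42, 111, 113, 147, 65, 58, 69, 61]
t=2: [111, 144, 137, 151, 150, 87, 164, 174, 191, 179]
t=3: [141, 59, 57, 41, 34, 163, 48, 48, 72, 58]
t=4: [71, 155, 161, 139, 120, 45, 130, 157, 188, 168]
t=5: [157, 49, 13, 65, 89, 141, 75, 29, 63, 55]
t=6: [46, 124, 80, 175, 199, 81, 173, 112, 173, 179]
t=7: [151, 120, 183, 79, 90, 177, 88, 128, 56, 65]
t=8: [50, 113, 101, 201, 212, 79, 165, 118, 171, 192]
t=9: [165, 130, 158, 122, 137, 175, 76, 105, 65, 95]
t=10: [36, 87, 52, 104, 103, 75, 176, 156, 180, 169]
t=11: [153, 173, 146, 152, 141, 166, 89, 42, 63, 62]
t=12: [24, 60, 50, 52, 76, 57, 152, 134, 158, 160]
t=13: [113, 140, 145, 144, 168, 121, 71, 70, 34, 46]

Answer: [113, 140, 145, 144, 168, 121, 71, 70, 34, 46]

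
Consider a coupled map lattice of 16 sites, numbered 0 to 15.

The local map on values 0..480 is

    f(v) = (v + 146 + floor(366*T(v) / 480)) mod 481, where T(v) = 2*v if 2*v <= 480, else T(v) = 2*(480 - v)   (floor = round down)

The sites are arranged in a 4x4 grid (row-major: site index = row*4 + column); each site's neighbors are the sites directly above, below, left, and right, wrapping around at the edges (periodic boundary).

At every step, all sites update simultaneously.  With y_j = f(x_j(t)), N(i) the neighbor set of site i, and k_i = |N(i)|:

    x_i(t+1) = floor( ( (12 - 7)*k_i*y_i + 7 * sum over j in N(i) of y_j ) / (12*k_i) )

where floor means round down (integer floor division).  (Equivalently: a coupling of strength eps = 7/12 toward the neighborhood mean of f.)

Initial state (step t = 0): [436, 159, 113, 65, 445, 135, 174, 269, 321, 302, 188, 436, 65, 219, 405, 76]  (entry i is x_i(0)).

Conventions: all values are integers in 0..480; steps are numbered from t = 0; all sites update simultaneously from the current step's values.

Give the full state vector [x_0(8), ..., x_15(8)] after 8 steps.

Answer: [149, 136, 138, 199, 165, 76, 124, 278, 188, 137, 189, 273, 194, 175, 207, 239]

Derivation:
t=0: [436, 159, 113, 65, 445, 135, 174, 269, 321, 302, 188, 436, 65, 219, 405, 76]
t=1: [193, 147, 276, 302, 163, 85, 164, 214, 223, 185, 159, 209, 267, 206, 240, 282]
t=2: [151, 153, 196, 224, 169, 197, 161, 170, 190, 177, 125, 188, 225, 178, 222, 242]
t=3: [107, 91, 150, 178, 102, 114, 157, 116, 143, 174, 271, 199, 180, 137, 240, 232]
t=4: [320, 287, 137, 214, 359, 317, 195, 291, 126, 148, 193, 210, 151, 130, 194, 202]
t=5: [198, 240, 115, 181, 256, 190, 158, 213, 264, 208, 142, 232, 214, 268, 182, 160]
t=6: [193, 258, 266, 177, 221, 174, 143, 185, 239, 178, 101, 184, 194, 221, 166, 130]
t=7: [172, 216, 177, 194, 188, 134, 141, 126, 202, 192, 218, 239, 227, 182, 232, 267]
t=8: [149, 136, 138, 199, 165, 76, 124, 278, 188, 137, 189, 273, 194, 175, 207, 239]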